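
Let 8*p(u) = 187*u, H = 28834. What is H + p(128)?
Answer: 31826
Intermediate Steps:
p(u) = 187*u/8 (p(u) = (187*u)/8 = 187*u/8)
H + p(128) = 28834 + (187/8)*128 = 28834 + 2992 = 31826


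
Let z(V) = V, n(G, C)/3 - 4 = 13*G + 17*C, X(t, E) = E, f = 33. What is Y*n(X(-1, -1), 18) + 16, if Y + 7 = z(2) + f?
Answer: 24964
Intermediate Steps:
n(G, C) = 12 + 39*G + 51*C (n(G, C) = 12 + 3*(13*G + 17*C) = 12 + (39*G + 51*C) = 12 + 39*G + 51*C)
Y = 28 (Y = -7 + (2 + 33) = -7 + 35 = 28)
Y*n(X(-1, -1), 18) + 16 = 28*(12 + 39*(-1) + 51*18) + 16 = 28*(12 - 39 + 918) + 16 = 28*891 + 16 = 24948 + 16 = 24964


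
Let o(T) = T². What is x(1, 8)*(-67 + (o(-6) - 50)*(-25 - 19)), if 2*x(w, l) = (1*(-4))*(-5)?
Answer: 5490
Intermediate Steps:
x(w, l) = 10 (x(w, l) = ((1*(-4))*(-5))/2 = (-4*(-5))/2 = (½)*20 = 10)
x(1, 8)*(-67 + (o(-6) - 50)*(-25 - 19)) = 10*(-67 + ((-6)² - 50)*(-25 - 19)) = 10*(-67 + (36 - 50)*(-44)) = 10*(-67 - 14*(-44)) = 10*(-67 + 616) = 10*549 = 5490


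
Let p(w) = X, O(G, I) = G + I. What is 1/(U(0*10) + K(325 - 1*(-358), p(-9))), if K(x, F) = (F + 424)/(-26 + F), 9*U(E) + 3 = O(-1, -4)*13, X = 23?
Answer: -9/1409 ≈ -0.0063875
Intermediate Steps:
p(w) = 23
U(E) = -68/9 (U(E) = -⅓ + ((-1 - 4)*13)/9 = -⅓ + (-5*13)/9 = -⅓ + (⅑)*(-65) = -⅓ - 65/9 = -68/9)
K(x, F) = (424 + F)/(-26 + F)
1/(U(0*10) + K(325 - 1*(-358), p(-9))) = 1/(-68/9 + (424 + 23)/(-26 + 23)) = 1/(-68/9 + 447/(-3)) = 1/(-68/9 - ⅓*447) = 1/(-68/9 - 149) = 1/(-1409/9) = -9/1409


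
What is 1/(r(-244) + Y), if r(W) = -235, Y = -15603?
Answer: -1/15838 ≈ -6.3139e-5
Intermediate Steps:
1/(r(-244) + Y) = 1/(-235 - 15603) = 1/(-15838) = -1/15838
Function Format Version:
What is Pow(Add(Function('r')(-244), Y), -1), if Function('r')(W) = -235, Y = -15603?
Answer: Rational(-1, 15838) ≈ -6.3139e-5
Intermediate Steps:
Pow(Add(Function('r')(-244), Y), -1) = Pow(Add(-235, -15603), -1) = Pow(-15838, -1) = Rational(-1, 15838)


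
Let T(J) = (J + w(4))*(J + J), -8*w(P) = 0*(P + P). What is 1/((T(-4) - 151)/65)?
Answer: -65/119 ≈ -0.54622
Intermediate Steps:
w(P) = 0 (w(P) = -0*(P + P) = -0*2*P = -⅛*0 = 0)
T(J) = 2*J² (T(J) = (J + 0)*(J + J) = J*(2*J) = 2*J²)
1/((T(-4) - 151)/65) = 1/((2*(-4)² - 151)/65) = 1/((2*16 - 151)*(1/65)) = 1/((32 - 151)*(1/65)) = 1/(-119*1/65) = 1/(-119/65) = -65/119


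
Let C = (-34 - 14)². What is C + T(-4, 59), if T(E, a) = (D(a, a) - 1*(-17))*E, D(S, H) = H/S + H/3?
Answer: 6460/3 ≈ 2153.3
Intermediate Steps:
C = 2304 (C = (-48)² = 2304)
D(S, H) = H/3 + H/S (D(S, H) = H/S + H*(⅓) = H/S + H/3 = H/3 + H/S)
T(E, a) = E*(18 + a/3) (T(E, a) = ((a/3 + a/a) - 1*(-17))*E = ((a/3 + 1) + 17)*E = ((1 + a/3) + 17)*E = (18 + a/3)*E = E*(18 + a/3))
C + T(-4, 59) = 2304 + (⅓)*(-4)*(54 + 59) = 2304 + (⅓)*(-4)*113 = 2304 - 452/3 = 6460/3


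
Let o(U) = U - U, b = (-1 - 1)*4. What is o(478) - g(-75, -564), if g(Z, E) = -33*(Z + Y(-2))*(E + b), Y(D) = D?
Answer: 1453452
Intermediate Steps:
b = -8 (b = -2*4 = -8)
o(U) = 0
g(Z, E) = -33*(-8 + E)*(-2 + Z) (g(Z, E) = -33*(Z - 2)*(E - 8) = -33*(-2 + Z)*(-8 + E) = -33*(-8 + E)*(-2 + Z))
o(478) - g(-75, -564) = 0 - (-528 + 66*(-564) + 264*(-75) - 33*(-564)*(-75)) = 0 - (-528 - 37224 - 19800 - 1395900) = 0 - 1*(-1453452) = 0 + 1453452 = 1453452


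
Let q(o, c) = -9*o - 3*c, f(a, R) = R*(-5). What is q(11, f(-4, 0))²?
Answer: 9801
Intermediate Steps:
f(a, R) = -5*R
q(11, f(-4, 0))² = (-9*11 - (-15)*0)² = (-99 - 3*0)² = (-99 + 0)² = (-99)² = 9801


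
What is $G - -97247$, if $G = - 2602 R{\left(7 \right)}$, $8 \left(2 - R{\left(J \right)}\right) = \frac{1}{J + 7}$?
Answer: $\frac{5155709}{56} \approx 92066.0$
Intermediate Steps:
$R{\left(J \right)} = 2 - \frac{1}{8 \left(7 + J\right)}$ ($R{\left(J \right)} = 2 - \frac{1}{8 \left(J + 7\right)} = 2 - \frac{1}{8 \left(7 + J\right)}$)
$G = - \frac{290123}{56}$ ($G = - 2602 \frac{111 + 16 \cdot 7}{8 \left(7 + 7\right)} = - 2602 \frac{111 + 112}{8 \cdot 14} = - 2602 \cdot \frac{1}{8} \cdot \frac{1}{14} \cdot 223 = \left(-2602\right) \frac{223}{112} = - \frac{290123}{56} \approx -5180.8$)
$G - -97247 = - \frac{290123}{56} - -97247 = - \frac{290123}{56} + 97247 = \frac{5155709}{56}$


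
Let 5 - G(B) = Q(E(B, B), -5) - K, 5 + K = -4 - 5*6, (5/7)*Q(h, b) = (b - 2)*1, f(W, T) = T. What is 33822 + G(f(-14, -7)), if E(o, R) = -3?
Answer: 168989/5 ≈ 33798.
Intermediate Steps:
Q(h, b) = -14/5 + 7*b/5 (Q(h, b) = 7*((b - 2)*1)/5 = 7*((-2 + b)*1)/5 = 7*(-2 + b)/5 = -14/5 + 7*b/5)
K = -39 (K = -5 + (-4 - 5*6) = -5 + (-4 - 30) = -5 - 34 = -39)
G(B) = -121/5 (G(B) = 5 - ((-14/5 + (7/5)*(-5)) - 1*(-39)) = 5 - ((-14/5 - 7) + 39) = 5 - (-49/5 + 39) = 5 - 1*146/5 = 5 - 146/5 = -121/5)
33822 + G(f(-14, -7)) = 33822 - 121/5 = 168989/5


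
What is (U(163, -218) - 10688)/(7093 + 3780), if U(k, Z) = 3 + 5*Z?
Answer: -11775/10873 ≈ -1.0830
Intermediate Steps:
(U(163, -218) - 10688)/(7093 + 3780) = ((3 + 5*(-218)) - 10688)/(7093 + 3780) = ((3 - 1090) - 10688)/10873 = (-1087 - 10688)*(1/10873) = -11775*1/10873 = -11775/10873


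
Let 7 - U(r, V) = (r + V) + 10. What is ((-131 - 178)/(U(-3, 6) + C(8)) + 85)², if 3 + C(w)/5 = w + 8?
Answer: 22146436/3481 ≈ 6362.1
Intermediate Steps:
U(r, V) = -3 - V - r (U(r, V) = 7 - ((r + V) + 10) = 7 - ((V + r) + 10) = 7 - (10 + V + r) = 7 + (-10 - V - r) = -3 - V - r)
C(w) = 25 + 5*w (C(w) = -15 + 5*(w + 8) = -15 + 5*(8 + w) = -15 + (40 + 5*w) = 25 + 5*w)
((-131 - 178)/(U(-3, 6) + C(8)) + 85)² = ((-131 - 178)/((-3 - 1*6 - 1*(-3)) + (25 + 5*8)) + 85)² = (-309/((-3 - 6 + 3) + (25 + 40)) + 85)² = (-309/(-6 + 65) + 85)² = (-309/59 + 85)² = (4706/59)² = 22146436/3481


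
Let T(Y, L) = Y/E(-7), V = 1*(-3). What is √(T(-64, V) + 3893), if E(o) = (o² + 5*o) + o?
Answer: √190309/7 ≈ 62.321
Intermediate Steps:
V = -3
E(o) = o² + 6*o
T(Y, L) = Y/7 (T(Y, L) = Y/((-7*(6 - 7))) = Y/((-7*(-1))) = Y/7)
√(T(-64, V) + 3893) = √((⅐)*(-64) + 3893) = √(-64/7 + 3893) = √(27187/7) = √190309/7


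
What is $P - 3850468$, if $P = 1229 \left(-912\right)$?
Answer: $-4971316$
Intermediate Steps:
$P = -1120848$
$P - 3850468 = -1120848 - 3850468 = -4971316$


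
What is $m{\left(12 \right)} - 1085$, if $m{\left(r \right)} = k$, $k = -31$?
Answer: $-1116$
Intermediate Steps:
$m{\left(r \right)} = -31$
$m{\left(12 \right)} - 1085 = -31 - 1085 = -1116$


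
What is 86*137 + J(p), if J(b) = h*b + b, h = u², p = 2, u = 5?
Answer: 11834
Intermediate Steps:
h = 25 (h = 5² = 25)
J(b) = 26*b (J(b) = 25*b + b = 26*b)
86*137 + J(p) = 86*137 + 26*2 = 11782 + 52 = 11834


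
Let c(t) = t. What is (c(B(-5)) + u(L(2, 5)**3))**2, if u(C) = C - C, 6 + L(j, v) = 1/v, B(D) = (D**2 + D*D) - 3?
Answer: 2209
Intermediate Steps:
B(D) = -3 + 2*D**2 (B(D) = (D**2 + D**2) - 3 = 2*D**2 - 3 = -3 + 2*D**2)
L(j, v) = -6 + 1/v
u(C) = 0
(c(B(-5)) + u(L(2, 5)**3))**2 = ((-3 + 2*(-5)**2) + 0)**2 = ((-3 + 2*25) + 0)**2 = ((-3 + 50) + 0)**2 = (47 + 0)**2 = 47**2 = 2209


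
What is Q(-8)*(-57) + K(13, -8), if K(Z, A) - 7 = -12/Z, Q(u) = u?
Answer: 6007/13 ≈ 462.08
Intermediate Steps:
K(Z, A) = 7 - 12/Z
Q(-8)*(-57) + K(13, -8) = -8*(-57) + (7 - 12/13) = 456 + (7 - 12*1/13) = 456 + (7 - 12/13) = 456 + 79/13 = 6007/13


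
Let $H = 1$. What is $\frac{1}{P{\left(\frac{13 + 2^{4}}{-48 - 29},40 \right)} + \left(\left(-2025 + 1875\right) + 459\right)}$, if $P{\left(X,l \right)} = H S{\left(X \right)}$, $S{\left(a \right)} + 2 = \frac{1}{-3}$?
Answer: $\frac{3}{920} \approx 0.0032609$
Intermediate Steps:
$S{\left(a \right)} = - \frac{7}{3}$ ($S{\left(a \right)} = -2 + \frac{1}{-3} = -2 - \frac{1}{3} = - \frac{7}{3}$)
$P{\left(X,l \right)} = - \frac{7}{3}$ ($P{\left(X,l \right)} = 1 \left(- \frac{7}{3}\right) = - \frac{7}{3}$)
$\frac{1}{P{\left(\frac{13 + 2^{4}}{-48 - 29},40 \right)} + \left(\left(-2025 + 1875\right) + 459\right)} = \frac{1}{- \frac{7}{3} + \left(\left(-2025 + 1875\right) + 459\right)} = \frac{1}{- \frac{7}{3} + \left(-150 + 459\right)} = \frac{1}{- \frac{7}{3} + 309} = \frac{1}{\frac{920}{3}} = \frac{3}{920}$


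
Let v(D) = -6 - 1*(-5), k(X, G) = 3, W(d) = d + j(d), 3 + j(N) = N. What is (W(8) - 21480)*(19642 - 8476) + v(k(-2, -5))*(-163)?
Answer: -239700359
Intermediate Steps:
j(N) = -3 + N
W(d) = -3 + 2*d (W(d) = d + (-3 + d) = -3 + 2*d)
v(D) = -1 (v(D) = -6 + 5 = -1)
(W(8) - 21480)*(19642 - 8476) + v(k(-2, -5))*(-163) = ((-3 + 2*8) - 21480)*(19642 - 8476) - 1*(-163) = ((-3 + 16) - 21480)*11166 + 163 = (13 - 21480)*11166 + 163 = -21467*11166 + 163 = -239700522 + 163 = -239700359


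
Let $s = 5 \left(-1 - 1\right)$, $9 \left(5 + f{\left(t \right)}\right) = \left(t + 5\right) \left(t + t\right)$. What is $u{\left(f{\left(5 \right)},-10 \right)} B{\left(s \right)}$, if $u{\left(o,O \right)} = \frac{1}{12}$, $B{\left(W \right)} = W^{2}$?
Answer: $\frac{25}{3} \approx 8.3333$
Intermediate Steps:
$f{\left(t \right)} = -5 + \frac{2 t \left(5 + t\right)}{9}$ ($f{\left(t \right)} = -5 + \frac{\left(t + 5\right) \left(t + t\right)}{9} = -5 + \frac{\left(5 + t\right) 2 t}{9} = -5 + \frac{2 t \left(5 + t\right)}{9}$)
$s = -10$ ($s = 5 \left(-2\right) = -10$)
$u{\left(o,O \right)} = \frac{1}{12}$
$u{\left(f{\left(5 \right)},-10 \right)} B{\left(s \right)} = \frac{\left(-10\right)^{2}}{12} = \frac{1}{12} \cdot 100 = \frac{25}{3}$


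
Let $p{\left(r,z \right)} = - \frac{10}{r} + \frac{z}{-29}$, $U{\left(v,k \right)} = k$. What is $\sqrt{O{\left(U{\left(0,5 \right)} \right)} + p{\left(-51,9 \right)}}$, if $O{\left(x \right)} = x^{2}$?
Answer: $\frac{\sqrt{54436074}}{1479} \approx 4.9886$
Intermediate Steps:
$p{\left(r,z \right)} = - \frac{10}{r} - \frac{z}{29}$ ($p{\left(r,z \right)} = - \frac{10}{r} + z \left(- \frac{1}{29}\right) = - \frac{10}{r} - \frac{z}{29}$)
$\sqrt{O{\left(U{\left(0,5 \right)} \right)} + p{\left(-51,9 \right)}} = \sqrt{5^{2} - \left(\frac{9}{29} + \frac{10}{-51}\right)} = \sqrt{25 - \frac{169}{1479}} = \sqrt{\frac{36806}{1479}} = \frac{\sqrt{54436074}}{1479}$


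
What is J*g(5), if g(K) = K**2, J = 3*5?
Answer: 375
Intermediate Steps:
J = 15
J*g(5) = 15*5**2 = 15*25 = 375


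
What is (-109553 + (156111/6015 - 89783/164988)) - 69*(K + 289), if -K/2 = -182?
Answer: -51136727867759/330800940 ≈ -1.5458e+5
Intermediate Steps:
K = 364 (K = -2*(-182) = 364)
(-109553 + (156111/6015 - 89783/164988)) - 69*(K + 289) = (-109553 + (156111/6015 - 89783/164988)) - 69*(364 + 289) = (-109553 + (156111*(1/6015) - 89783*1/164988)) - 69*653 = (-109553 + (52037/2005 - 89783/164988)) - 45057 = (-109553 + 8405465641/330800940) - 45057 = -36231829914179/330800940 - 45057 = -51136727867759/330800940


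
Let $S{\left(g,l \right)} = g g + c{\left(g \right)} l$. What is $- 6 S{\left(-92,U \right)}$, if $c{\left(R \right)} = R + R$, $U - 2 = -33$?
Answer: $-85008$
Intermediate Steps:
$U = -31$ ($U = 2 - 33 = -31$)
$c{\left(R \right)} = 2 R$
$S{\left(g,l \right)} = g^{2} + 2 g l$ ($S{\left(g,l \right)} = g g + 2 g l = g^{2} + 2 g l$)
$- 6 S{\left(-92,U \right)} = - 6 \left(- 92 \left(-92 + 2 \left(-31\right)\right)\right) = - 6 \left(- 92 \left(-92 - 62\right)\right) = - 6 \left(\left(-92\right) \left(-154\right)\right) = \left(-6\right) 14168 = -85008$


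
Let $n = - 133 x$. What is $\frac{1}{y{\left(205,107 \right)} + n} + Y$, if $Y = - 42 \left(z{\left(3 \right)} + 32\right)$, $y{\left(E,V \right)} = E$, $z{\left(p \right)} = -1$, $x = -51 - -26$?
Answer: $- \frac{4596059}{3530} \approx -1302.0$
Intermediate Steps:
$x = -25$ ($x = -51 + 26 = -25$)
$n = 3325$ ($n = \left(-133\right) \left(-25\right) = 3325$)
$Y = -1302$ ($Y = - 42 \left(-1 + 32\right) = \left(-42\right) 31 = -1302$)
$\frac{1}{y{\left(205,107 \right)} + n} + Y = \frac{1}{205 + 3325} - 1302 = \frac{1}{3530} - 1302 = - \frac{4596059}{3530}$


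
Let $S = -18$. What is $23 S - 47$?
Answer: $-461$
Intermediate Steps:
$23 S - 47 = 23 \left(-18\right) - 47 = -414 - 47 = -461$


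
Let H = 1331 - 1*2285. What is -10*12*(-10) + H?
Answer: 246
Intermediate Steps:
H = -954 (H = 1331 - 2285 = -954)
-10*12*(-10) + H = -10*12*(-10) - 954 = -120*(-10) - 954 = 1200 - 954 = 246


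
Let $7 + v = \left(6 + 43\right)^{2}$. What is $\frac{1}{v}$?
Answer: $\frac{1}{2394} \approx 0.00041771$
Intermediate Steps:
$v = 2394$ ($v = -7 + \left(6 + 43\right)^{2} = -7 + 49^{2} = -7 + 2401 = 2394$)
$\frac{1}{v} = \frac{1}{2394}$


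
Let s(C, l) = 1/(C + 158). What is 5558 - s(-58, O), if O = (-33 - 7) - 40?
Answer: 555799/100 ≈ 5558.0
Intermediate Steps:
O = -80 (O = -40 - 40 = -80)
s(C, l) = 1/(158 + C)
5558 - s(-58, O) = 5558 - 1/(158 - 58) = 5558 - 1/100 = 555799/100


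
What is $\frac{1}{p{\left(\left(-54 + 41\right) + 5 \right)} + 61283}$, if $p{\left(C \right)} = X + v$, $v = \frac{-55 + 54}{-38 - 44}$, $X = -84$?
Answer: $\frac{82}{5018319} \approx 1.634 \cdot 10^{-5}$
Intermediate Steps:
$v = \frac{1}{82}$ ($v = - \frac{1}{-82} = \left(-1\right) \left(- \frac{1}{82}\right) = \frac{1}{82} \approx 0.012195$)
$p{\left(C \right)} = - \frac{6887}{82}$ ($p{\left(C \right)} = -84 + \frac{1}{82} = - \frac{6887}{82}$)
$\frac{1}{p{\left(\left(-54 + 41\right) + 5 \right)} + 61283} = \frac{1}{- \frac{6887}{82} + 61283} = \frac{1}{\frac{5018319}{82}} = \frac{82}{5018319}$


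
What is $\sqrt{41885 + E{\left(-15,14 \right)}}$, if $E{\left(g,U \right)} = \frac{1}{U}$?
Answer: $\frac{\sqrt{8209474}}{14} \approx 204.66$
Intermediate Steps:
$\sqrt{41885 + E{\left(-15,14 \right)}} = \sqrt{41885 + \frac{1}{14}} = \sqrt{\frac{586391}{14}} = \frac{\sqrt{8209474}}{14}$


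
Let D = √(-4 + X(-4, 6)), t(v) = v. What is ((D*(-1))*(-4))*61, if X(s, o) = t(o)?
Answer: 244*√2 ≈ 345.07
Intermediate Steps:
X(s, o) = o
D = √2 (D = √(-4 + 6) = √2 ≈ 1.4142)
((D*(-1))*(-4))*61 = ((√2*(-1))*(-4))*61 = (-√2*(-4))*61 = (4*√2)*61 = 244*√2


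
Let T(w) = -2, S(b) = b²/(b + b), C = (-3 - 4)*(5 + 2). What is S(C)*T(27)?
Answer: 49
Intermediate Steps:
C = -49 (C = -7*7 = -49)
S(b) = b/2 (S(b) = b²/((2*b)) = (1/(2*b))*b² = b/2)
S(C)*T(27) = ((½)*(-49))*(-2) = -49/2*(-2) = 49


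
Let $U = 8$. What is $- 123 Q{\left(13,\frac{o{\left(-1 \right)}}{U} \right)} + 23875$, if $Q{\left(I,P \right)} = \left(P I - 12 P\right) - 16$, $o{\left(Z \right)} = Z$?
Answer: $\frac{206867}{8} \approx 25858.0$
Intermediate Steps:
$Q{\left(I,P \right)} = -16 - 12 P + I P$ ($Q{\left(I,P \right)} = \left(I P - 12 P\right) - 16 = \left(- 12 P + I P\right) - 16 = -16 - 12 P + I P$)
$- 123 Q{\left(13,\frac{o{\left(-1 \right)}}{U} \right)} + 23875 = - 123 \left(-16 - 12 \left(- \frac{1}{8}\right) + 13 \left(- \frac{1}{8}\right)\right) + 23875 = - 123 \left(-16 - 12 \left(\left(-1\right) \frac{1}{8}\right) + 13 \left(\left(-1\right) \frac{1}{8}\right)\right) + 23875 = - 123 \left(-16 - - \frac{3}{2} + 13 \left(- \frac{1}{8}\right)\right) + 23875 = - 123 \left(-16 + \frac{3}{2} - \frac{13}{8}\right) + 23875 = \left(-123\right) \left(- \frac{129}{8}\right) + 23875 = \frac{15867}{8} + 23875 = \frac{206867}{8}$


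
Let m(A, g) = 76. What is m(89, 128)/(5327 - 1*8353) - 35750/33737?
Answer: -5033796/4640371 ≈ -1.0848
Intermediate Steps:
m(89, 128)/(5327 - 1*8353) - 35750/33737 = 76/(5327 - 1*8353) - 35750/33737 = 76/(5327 - 8353) - 35750*1/33737 = 76/(-3026) - 3250/3067 = 76*(-1/3026) - 3250/3067 = -38/1513 - 3250/3067 = -5033796/4640371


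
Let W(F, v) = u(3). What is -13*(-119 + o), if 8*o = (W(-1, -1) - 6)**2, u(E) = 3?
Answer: 12259/8 ≈ 1532.4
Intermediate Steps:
W(F, v) = 3
o = 9/8 (o = (3 - 6)**2/8 = (1/8)*(-3)**2 = (1/8)*9 = 9/8 ≈ 1.1250)
-13*(-119 + o) = -13*(-119 + 9/8) = -13*(-943/8) = 12259/8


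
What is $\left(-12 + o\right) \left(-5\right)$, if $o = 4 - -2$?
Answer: $30$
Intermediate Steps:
$o = 6$ ($o = 4 + 2 = 6$)
$\left(-12 + o\right) \left(-5\right) = \left(-12 + 6\right) \left(-5\right) = \left(-6\right) \left(-5\right) = 30$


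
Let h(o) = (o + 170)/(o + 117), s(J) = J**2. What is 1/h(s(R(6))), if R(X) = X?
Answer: 153/206 ≈ 0.74272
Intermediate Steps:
h(o) = (170 + o)/(117 + o)
1/h(s(R(6))) = 1/((170 + 6**2)/(117 + 6**2)) = 1/((170 + 36)/(117 + 36)) = 1/(206/153) = 153/206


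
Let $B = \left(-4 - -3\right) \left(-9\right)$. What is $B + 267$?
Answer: $276$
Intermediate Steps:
$B = 9$ ($B = \left(-4 + 3\right) \left(-9\right) = \left(-1\right) \left(-9\right) = 9$)
$B + 267 = 9 + 267 = 276$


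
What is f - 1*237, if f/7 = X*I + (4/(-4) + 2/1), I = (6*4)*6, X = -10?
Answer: -10310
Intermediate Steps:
I = 144 (I = 24*6 = 144)
f = -10073 (f = 7*(-10*144 + (4/(-4) + 2/1)) = 7*(-1440 + (4*(-¼) + 2*1)) = 7*(-1440 + (-1 + 2)) = 7*(-1440 + 1) = 7*(-1439) = -10073)
f - 1*237 = -10073 - 1*237 = -10073 - 237 = -10310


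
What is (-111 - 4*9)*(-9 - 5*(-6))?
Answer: -3087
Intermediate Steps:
(-111 - 4*9)*(-9 - 5*(-6)) = (-111 - 1*36)*(-9 + 30) = (-111 - 36)*21 = -147*21 = -3087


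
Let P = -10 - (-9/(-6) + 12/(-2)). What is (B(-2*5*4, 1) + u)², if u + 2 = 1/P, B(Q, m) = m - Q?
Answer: 182329/121 ≈ 1506.9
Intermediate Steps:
P = -11/2 (P = -10 - (-9*(-⅙) + 12*(-½)) = -10 - (3/2 - 6) = -10 - 1*(-9/2) = -10 + 9/2 = -11/2 ≈ -5.5000)
u = -24/11 (u = -2 + 1/(-11/2) = -2 - 2/11 = -24/11 ≈ -2.1818)
(B(-2*5*4, 1) + u)² = ((1 - (-2*5)*4) - 24/11)² = ((1 - (-10)*4) - 24/11)² = ((1 - 1*(-40)) - 24/11)² = ((1 + 40) - 24/11)² = (41 - 24/11)² = (427/11)² = 182329/121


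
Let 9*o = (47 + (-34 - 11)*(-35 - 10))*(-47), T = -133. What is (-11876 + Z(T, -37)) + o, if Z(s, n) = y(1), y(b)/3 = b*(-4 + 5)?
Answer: -204241/9 ≈ -22693.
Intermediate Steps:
y(b) = 3*b (y(b) = 3*(b*(-4 + 5)) = 3*(b*1) = 3*b)
Z(s, n) = 3 (Z(s, n) = 3*1 = 3)
o = -97384/9 (o = ((47 + (-34 - 11)*(-35 - 10))*(-47))/9 = ((47 - 45*(-45))*(-47))/9 = ((47 + 2025)*(-47))/9 = (2072*(-47))/9 = (⅑)*(-97384) = -97384/9 ≈ -10820.)
(-11876 + Z(T, -37)) + o = (-11876 + 3) - 97384/9 = -11873 - 97384/9 = -204241/9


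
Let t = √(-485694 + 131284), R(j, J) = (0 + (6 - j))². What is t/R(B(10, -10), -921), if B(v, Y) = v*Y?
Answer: I*√354410/11236 ≈ 0.052984*I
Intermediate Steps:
B(v, Y) = Y*v
R(j, J) = (6 - j)²
t = I*√354410 (t = √(-354410) = I*√354410 ≈ 595.32*I)
t/R(B(10, -10), -921) = (I*√354410)/((-6 - 10*10)²) = (I*√354410)/((-6 - 100)²) = (I*√354410)/((-106)²) = (I*√354410)/11236 = (I*√354410)*(1/11236) = I*√354410/11236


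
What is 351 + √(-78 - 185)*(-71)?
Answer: 351 - 71*I*√263 ≈ 351.0 - 1151.4*I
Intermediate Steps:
351 + √(-78 - 185)*(-71) = 351 + √(-263)*(-71) = 351 + (I*√263)*(-71) = 351 - 71*I*√263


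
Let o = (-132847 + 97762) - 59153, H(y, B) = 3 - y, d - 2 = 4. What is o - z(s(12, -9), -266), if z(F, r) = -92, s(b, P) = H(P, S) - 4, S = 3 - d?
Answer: -94146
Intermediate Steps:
d = 6 (d = 2 + 4 = 6)
S = -3 (S = 3 - 1*6 = 3 - 6 = -3)
s(b, P) = -1 - P (s(b, P) = (3 - P) - 4 = -1 - P)
o = -94238 (o = -35085 - 59153 = -94238)
o - z(s(12, -9), -266) = -94238 - 1*(-92) = -94238 + 92 = -94146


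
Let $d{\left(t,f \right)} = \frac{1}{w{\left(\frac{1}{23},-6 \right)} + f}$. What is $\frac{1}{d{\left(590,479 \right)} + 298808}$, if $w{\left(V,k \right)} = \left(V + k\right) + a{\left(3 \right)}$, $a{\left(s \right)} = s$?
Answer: $\frac{10949}{3271648815} \approx 3.3466 \cdot 10^{-6}$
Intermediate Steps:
$w{\left(V,k \right)} = 3 + V + k$ ($w{\left(V,k \right)} = \left(V + k\right) + 3 = 3 + V + k$)
$d{\left(t,f \right)} = \frac{1}{- \frac{68}{23} + f}$ ($d{\left(t,f \right)} = \frac{1}{\left(3 + \frac{1}{23} - 6\right) + f} = \frac{1}{- \frac{68}{23} + f}$)
$\frac{1}{d{\left(590,479 \right)} + 298808} = \frac{1}{\frac{23}{-68 + 23 \cdot 479} + 298808} = \frac{1}{\frac{23}{-68 + 11017} + 298808} = \frac{1}{\frac{23}{10949} + 298808} = \frac{1}{\frac{3271648815}{10949}} = \frac{10949}{3271648815}$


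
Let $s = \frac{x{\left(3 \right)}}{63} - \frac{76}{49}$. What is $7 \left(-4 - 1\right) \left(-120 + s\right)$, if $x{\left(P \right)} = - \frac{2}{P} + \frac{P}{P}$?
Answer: $\frac{804025}{189} \approx 4254.1$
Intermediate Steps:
$x{\left(P \right)} = 1 - \frac{2}{P}$ ($x{\left(P \right)} = - \frac{2}{P} + 1 = 1 - \frac{2}{P}$)
$s = - \frac{2045}{1323}$ ($s = \frac{\frac{1}{3} \left(-2 + 3\right)}{63} - \frac{76}{49} = \frac{1}{3} \cdot 1 \cdot \frac{1}{63} - \frac{76}{49} = \frac{1}{3} \cdot \frac{1}{63} - \frac{76}{49} = \frac{1}{189} - \frac{76}{49} = - \frac{2045}{1323} \approx -1.5457$)
$7 \left(-4 - 1\right) \left(-120 + s\right) = 7 \left(-4 - 1\right) \left(-120 - \frac{2045}{1323}\right) = 7 \left(-5\right) \left(- \frac{160805}{1323}\right) = \left(-35\right) \left(- \frac{160805}{1323}\right) = \frac{804025}{189}$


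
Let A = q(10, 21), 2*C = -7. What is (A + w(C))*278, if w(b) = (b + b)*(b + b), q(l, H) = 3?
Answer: 14456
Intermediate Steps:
C = -7/2 (C = (1/2)*(-7) = -7/2 ≈ -3.5000)
w(b) = 4*b**2 (w(b) = (2*b)*(2*b) = 4*b**2)
A = 3
(A + w(C))*278 = (3 + 4*(-7/2)**2)*278 = (3 + 4*(49/4))*278 = (3 + 49)*278 = 52*278 = 14456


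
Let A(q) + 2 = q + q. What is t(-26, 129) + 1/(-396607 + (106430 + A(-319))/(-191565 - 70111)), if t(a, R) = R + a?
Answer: 5344805783945/51891319561 ≈ 103.00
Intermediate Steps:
A(q) = -2 + 2*q (A(q) = -2 + (q + q) = -2 + 2*q)
t(-26, 129) + 1/(-396607 + (106430 + A(-319))/(-191565 - 70111)) = (129 - 26) + 1/(-396607 + (106430 + (-2 + 2*(-319)))/(-191565 - 70111)) = 103 + 1/(-396607 + (106430 + (-2 - 638))/(-261676)) = 103 + 1/(-396607 + (106430 - 640)*(-1/261676)) = 103 + 1/(-396607 + 105790*(-1/261676)) = 103 + 1/(-396607 - 52895/130838) = 103 + 1/(-51891319561/130838) = 103 - 130838/51891319561 = 5344805783945/51891319561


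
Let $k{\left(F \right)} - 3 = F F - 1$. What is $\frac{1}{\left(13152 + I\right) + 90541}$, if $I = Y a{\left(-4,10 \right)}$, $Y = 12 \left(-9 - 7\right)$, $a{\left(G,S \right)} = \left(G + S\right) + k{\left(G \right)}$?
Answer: $\frac{1}{99085} \approx 1.0092 \cdot 10^{-5}$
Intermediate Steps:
$k{\left(F \right)} = 2 + F^{2}$ ($k{\left(F \right)} = 3 + \left(F F - 1\right) = 3 + \left(F^{2} - 1\right) = 3 + \left(-1 + F^{2}\right) = 2 + F^{2}$)
$a{\left(G,S \right)} = 2 + G + S + G^{2}$ ($a{\left(G,S \right)} = \left(G + S\right) + \left(2 + G^{2}\right) = 2 + G + S + G^{2}$)
$Y = -192$ ($Y = 12 \left(-16\right) = -192$)
$I = -4608$ ($I = - 192 \left(2 - 4 + 10 + \left(-4\right)^{2}\right) = - 192 \left(2 - 4 + 10 + 16\right) = \left(-192\right) 24 = -4608$)
$\frac{1}{\left(13152 + I\right) + 90541} = \frac{1}{\left(13152 - 4608\right) + 90541} = \frac{1}{8544 + 90541} = \frac{1}{99085}$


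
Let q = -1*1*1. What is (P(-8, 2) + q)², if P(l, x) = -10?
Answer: 121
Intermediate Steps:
q = -1 (q = -1*1 = -1)
(P(-8, 2) + q)² = (-10 - 1)² = (-11)² = 121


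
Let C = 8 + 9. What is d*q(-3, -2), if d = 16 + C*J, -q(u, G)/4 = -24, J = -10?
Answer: -14784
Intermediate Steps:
C = 17
q(u, G) = 96 (q(u, G) = -4*(-24) = 96)
d = -154 (d = 16 + 17*(-10) = 16 - 170 = -154)
d*q(-3, -2) = -154*96 = -14784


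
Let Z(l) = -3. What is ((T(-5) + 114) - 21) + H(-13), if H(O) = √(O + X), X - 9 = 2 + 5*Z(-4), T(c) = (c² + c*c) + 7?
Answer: 150 + I*√17 ≈ 150.0 + 4.1231*I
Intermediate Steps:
T(c) = 7 + 2*c² (T(c) = (c² + c²) + 7 = 2*c² + 7 = 7 + 2*c²)
X = -4 (X = 9 + (2 + 5*(-3)) = 9 + (2 - 15) = 9 - 13 = -4)
H(O) = √(-4 + O) (H(O) = √(O - 4) = √(-4 + O))
((T(-5) + 114) - 21) + H(-13) = (((7 + 2*(-5)²) + 114) - 21) + √(-4 - 13) = (((7 + 2*25) + 114) - 21) + √(-17) = (((7 + 50) + 114) - 21) + I*√17 = ((57 + 114) - 21) + I*√17 = (171 - 21) + I*√17 = 150 + I*√17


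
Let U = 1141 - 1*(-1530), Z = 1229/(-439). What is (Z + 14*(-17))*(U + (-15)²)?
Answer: -306139056/439 ≈ -6.9736e+5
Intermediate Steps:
Z = -1229/439 (Z = 1229*(-1/439) = -1229/439 ≈ -2.7995)
U = 2671 (U = 1141 + 1530 = 2671)
(Z + 14*(-17))*(U + (-15)²) = (-1229/439 + 14*(-17))*(2671 + (-15)²) = (-1229/439 - 238)*(2671 + 225) = -105711/439*2896 = -306139056/439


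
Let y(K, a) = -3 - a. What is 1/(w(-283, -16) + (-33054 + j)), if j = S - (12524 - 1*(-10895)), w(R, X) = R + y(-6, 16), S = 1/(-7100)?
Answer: -7100/403102501 ≈ -1.7613e-5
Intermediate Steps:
S = -1/7100 ≈ -0.00014085
w(R, X) = -19 + R (w(R, X) = R + (-3 - 1*16) = R + (-3 - 16) = R - 19 = -19 + R)
j = -166274901/7100 (j = -1/7100 - (12524 - 1*(-10895)) = -1/7100 - (12524 + 10895) = -1/7100 - 1*23419 = -1/7100 - 23419 = -166274901/7100 ≈ -23419.)
1/(w(-283, -16) + (-33054 + j)) = 1/((-19 - 283) + (-33054 - 166274901/7100)) = 1/(-302 - 400958301/7100) = 1/(-403102501/7100) = -7100/403102501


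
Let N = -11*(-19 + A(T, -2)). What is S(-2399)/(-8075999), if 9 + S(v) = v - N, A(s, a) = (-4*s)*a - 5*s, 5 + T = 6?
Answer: 2584/8075999 ≈ 0.00031996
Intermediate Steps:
T = 1 (T = -5 + 6 = 1)
A(s, a) = -5*s - 4*a*s (A(s, a) = -4*a*s - 5*s = -5*s - 4*a*s)
N = 176 (N = -11*(-19 - 1*1*(5 + 4*(-2))) = -11*(-19 - 1*1*(5 - 8)) = -11*(-19 - 1*1*(-3)) = -11*(-19 + 3) = -11*(-16) = 176)
S(v) = -185 + v (S(v) = -9 + (v - 1*176) = -9 + (v - 176) = -9 + (-176 + v) = -185 + v)
S(-2399)/(-8075999) = (-185 - 2399)/(-8075999) = -2584*(-1/8075999) = 2584/8075999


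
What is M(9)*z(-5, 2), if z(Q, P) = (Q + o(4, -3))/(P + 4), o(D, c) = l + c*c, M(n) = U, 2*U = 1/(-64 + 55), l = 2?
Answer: -1/18 ≈ -0.055556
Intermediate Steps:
U = -1/18 (U = 1/(2*(-64 + 55)) = (1/2)/(-9) = (1/2)*(-1/9) = -1/18 ≈ -0.055556)
M(n) = -1/18
o(D, c) = 2 + c**2 (o(D, c) = 2 + c*c = 2 + c**2)
z(Q, P) = (11 + Q)/(4 + P) (z(Q, P) = (Q + (2 + (-3)**2))/(P + 4) = (Q + (2 + 9))/(4 + P) = (Q + 11)/(4 + P) = (11 + Q)/(4 + P))
M(9)*z(-5, 2) = -(11 - 5)/(18*(4 + 2)) = -6/(18*6) = -6/108 = -1/18*1 = -1/18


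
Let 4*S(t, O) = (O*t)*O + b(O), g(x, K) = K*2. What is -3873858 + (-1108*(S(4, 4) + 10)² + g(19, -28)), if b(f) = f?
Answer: -4681646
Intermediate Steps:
g(x, K) = 2*K
S(t, O) = O/4 + t*O²/4 (S(t, O) = ((O*t)*O + O)/4 = (t*O² + O)/4 = (O + t*O²)/4 = O/4 + t*O²/4)
-3873858 + (-1108*(S(4, 4) + 10)² + g(19, -28)) = -3873858 + (-1108*((¼)*4*(1 + 4*4) + 10)² + 2*(-28)) = -3873858 + (-1108*((¼)*4*(1 + 16) + 10)² - 56) = -3873858 + (-1108*((¼)*4*17 + 10)² - 56) = -3873858 + (-1108*(17 + 10)² - 56) = -3873858 + (-1108*27² - 56) = -3873858 + (-1108*729 - 56) = -3873858 + (-807732 - 56) = -3873858 - 807788 = -4681646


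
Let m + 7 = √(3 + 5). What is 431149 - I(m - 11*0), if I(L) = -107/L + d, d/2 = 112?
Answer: 17667176/41 - 214*√2/41 ≈ 4.3090e+5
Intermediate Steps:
d = 224 (d = 2*112 = 224)
m = -7 + 2*√2 (m = -7 + √(3 + 5) = -7 + √8 = -7 + 2*√2 ≈ -4.1716)
I(L) = 224 - 107/L (I(L) = -107/L + 224 = 224 - 107/L)
431149 - I(m - 11*0) = 431149 - (224 - 107/((-7 + 2*√2) - 11*0)) = 431149 - (224 - 107/((-7 + 2*√2) + 0)) = 431149 - (224 - 107/(-7 + 2*√2)) = 431149 + (-224 + 107/(-7 + 2*√2)) = 430925 + 107/(-7 + 2*√2)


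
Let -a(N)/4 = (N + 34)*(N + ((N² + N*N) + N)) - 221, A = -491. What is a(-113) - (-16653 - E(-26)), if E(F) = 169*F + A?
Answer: 8011244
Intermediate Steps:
E(F) = -491 + 169*F (E(F) = 169*F - 491 = -491 + 169*F)
a(N) = 884 - 4*(34 + N)*(2*N + 2*N²) (a(N) = -4*((N + 34)*(N + ((N² + N*N) + N)) - 221) = -4*((34 + N)*(N + ((N² + N²) + N)) - 221) = -4*((34 + N)*(N + (2*N² + N)) - 221) = -4*((34 + N)*(N + (N + 2*N²)) - 221) = -4*((34 + N)*(2*N + 2*N²) - 221) = -4*(-221 + (34 + N)*(2*N + 2*N²)) = 884 - 4*(34 + N)*(2*N + 2*N²))
a(-113) - (-16653 - E(-26)) = (884 - 280*(-113)² - 272*(-113) - 8*(-113)³) - (-16653 - (-491 + 169*(-26))) = (884 - 280*12769 + 30736 - 8*(-1442897)) - (-16653 - (-491 - 4394)) = (884 - 3575320 + 30736 + 11543176) - (-16653 - 1*(-4885)) = 7999476 - (-16653 + 4885) = 7999476 - 1*(-11768) = 7999476 + 11768 = 8011244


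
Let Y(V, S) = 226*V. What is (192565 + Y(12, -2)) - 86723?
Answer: 108554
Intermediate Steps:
(192565 + Y(12, -2)) - 86723 = (192565 + 226*12) - 86723 = (192565 + 2712) - 86723 = 195277 - 86723 = 108554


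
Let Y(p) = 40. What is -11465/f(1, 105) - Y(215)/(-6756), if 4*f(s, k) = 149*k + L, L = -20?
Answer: -15460258/5278125 ≈ -2.9291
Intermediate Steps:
f(s, k) = -5 + 149*k/4 (f(s, k) = (149*k - 20)/4 = (-20 + 149*k)/4 = -5 + 149*k/4)
-11465/f(1, 105) - Y(215)/(-6756) = -11465/(-5 + (149/4)*105) - 1*40/(-6756) = -11465/(-5 + 15645/4) - 40*(-1/6756) = -11465/15625/4 + 10/1689 = -11465*4/15625 + 10/1689 = -9172/3125 + 10/1689 = -15460258/5278125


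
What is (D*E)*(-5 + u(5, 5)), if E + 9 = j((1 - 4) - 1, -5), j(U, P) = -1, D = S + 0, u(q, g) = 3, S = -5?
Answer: -100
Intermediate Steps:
D = -5 (D = -5 + 0 = -5)
E = -10 (E = -9 - 1 = -10)
(D*E)*(-5 + u(5, 5)) = (-5*(-10))*(-5 + 3) = 50*(-2) = -100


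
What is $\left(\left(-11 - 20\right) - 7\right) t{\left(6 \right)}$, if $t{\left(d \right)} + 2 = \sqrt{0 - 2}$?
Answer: $76 - 38 i \sqrt{2} \approx 76.0 - 53.74 i$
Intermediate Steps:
$t{\left(d \right)} = -2 + i \sqrt{2}$ ($t{\left(d \right)} = -2 + \sqrt{0 - 2} = -2 + \sqrt{-2} = -2 + i \sqrt{2}$)
$\left(\left(-11 - 20\right) - 7\right) t{\left(6 \right)} = \left(\left(-11 - 20\right) - 7\right) \left(-2 + i \sqrt{2}\right) = \left(-31 - 7\right) \left(-2 + i \sqrt{2}\right) = - 38 \left(-2 + i \sqrt{2}\right) = 76 - 38 i \sqrt{2}$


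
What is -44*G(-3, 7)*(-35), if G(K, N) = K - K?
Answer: 0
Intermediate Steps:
G(K, N) = 0
-44*G(-3, 7)*(-35) = -44*0*(-35) = 0*(-35) = 0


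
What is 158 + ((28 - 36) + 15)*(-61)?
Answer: -269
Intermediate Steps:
158 + ((28 - 36) + 15)*(-61) = 158 + (-8 + 15)*(-61) = 158 + 7*(-61) = 158 - 427 = -269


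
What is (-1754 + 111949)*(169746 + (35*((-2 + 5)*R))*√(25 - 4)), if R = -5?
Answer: 18705160470 - 57852375*√21 ≈ 1.8440e+10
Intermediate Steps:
(-1754 + 111949)*(169746 + (35*((-2 + 5)*R))*√(25 - 4)) = (-1754 + 111949)*(169746 + (35*((-2 + 5)*(-5)))*√(25 - 4)) = 110195*(169746 + (35*(3*(-5)))*√21) = 110195*(169746 + (35*(-15))*√21) = 110195*(169746 - 525*√21) = 18705160470 - 57852375*√21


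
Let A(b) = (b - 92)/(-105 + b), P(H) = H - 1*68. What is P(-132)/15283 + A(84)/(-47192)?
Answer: -1458299/111367221 ≈ -0.013095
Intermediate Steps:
P(H) = -68 + H (P(H) = H - 68 = -68 + H)
A(b) = (-92 + b)/(-105 + b)
P(-132)/15283 + A(84)/(-47192) = (-68 - 132)/15283 + ((-92 + 84)/(-105 + 84))/(-47192) = -200*1/15283 + (-8/(-21))*(-1/47192) = -200/15283 - 1/21*(-8)*(-1/47192) = -200/15283 + (8/21)*(-1/47192) = -200/15283 - 1/123879 = -1458299/111367221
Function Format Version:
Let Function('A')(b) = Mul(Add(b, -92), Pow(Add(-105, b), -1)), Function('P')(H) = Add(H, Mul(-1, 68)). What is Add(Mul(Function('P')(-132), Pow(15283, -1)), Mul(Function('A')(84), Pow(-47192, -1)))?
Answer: Rational(-1458299, 111367221) ≈ -0.013095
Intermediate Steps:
Function('P')(H) = Add(-68, H) (Function('P')(H) = Add(H, -68) = Add(-68, H))
Function('A')(b) = Mul(Pow(Add(-105, b), -1), Add(-92, b)) (Function('A')(b) = Mul(Add(-92, b), Pow(Add(-105, b), -1)) = Mul(Pow(Add(-105, b), -1), Add(-92, b)))
Add(Mul(Function('P')(-132), Pow(15283, -1)), Mul(Function('A')(84), Pow(-47192, -1))) = Add(Mul(Add(-68, -132), Pow(15283, -1)), Mul(Mul(Pow(Add(-105, 84), -1), Add(-92, 84)), Pow(-47192, -1))) = Add(Mul(-200, Rational(1, 15283)), Mul(Mul(Pow(-21, -1), -8), Rational(-1, 47192))) = Add(Rational(-200, 15283), Mul(Mul(Rational(-1, 21), -8), Rational(-1, 47192))) = Add(Rational(-200, 15283), Mul(Rational(8, 21), Rational(-1, 47192))) = Add(Rational(-200, 15283), Rational(-1, 123879)) = Rational(-1458299, 111367221)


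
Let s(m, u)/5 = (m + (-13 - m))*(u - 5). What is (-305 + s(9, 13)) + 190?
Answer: -635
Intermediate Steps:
s(m, u) = 325 - 65*u (s(m, u) = 5*((m + (-13 - m))*(u - 5)) = 5*(-13*(-5 + u)) = 5*(65 - 13*u) = 325 - 65*u)
(-305 + s(9, 13)) + 190 = (-305 + (325 - 65*13)) + 190 = (-305 + (325 - 845)) + 190 = (-305 - 520) + 190 = -825 + 190 = -635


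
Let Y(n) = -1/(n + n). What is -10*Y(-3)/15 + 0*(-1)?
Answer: -⅑ ≈ -0.11111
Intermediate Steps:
Y(n) = -1/(2*n)
-10*Y(-3)/15 + 0*(-1) = -10*(-½/(-3))/15 + 0*(-1) = -10*(-½*(-⅓))/15 + 0 = -5/(3*15) + 0 = -10*1/90 + 0 = -⅑ + 0 = -⅑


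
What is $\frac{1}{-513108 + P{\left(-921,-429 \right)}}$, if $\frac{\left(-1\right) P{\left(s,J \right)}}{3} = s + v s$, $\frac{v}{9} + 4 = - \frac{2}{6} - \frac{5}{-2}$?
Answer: $- \frac{2}{1111869} \approx -1.7988 \cdot 10^{-6}$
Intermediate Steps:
$v = - \frac{33}{2}$ ($v = -36 + 9 \left(- \frac{2}{6} - \frac{5}{-2}\right) = -36 + 9 \left(\left(-2\right) \frac{1}{6} - - \frac{5}{2}\right) = -36 + 9 \left(- \frac{1}{3} + \frac{5}{2}\right) = -36 + 9 \cdot \frac{13}{6} = -36 + \frac{39}{2} = - \frac{33}{2} \approx -16.5$)
$P{\left(s,J \right)} = \frac{93 s}{2}$ ($P{\left(s,J \right)} = - 3 \left(s - \frac{33 s}{2}\right) = - 3 \left(- \frac{31 s}{2}\right) = \frac{93 s}{2}$)
$\frac{1}{-513108 + P{\left(-921,-429 \right)}} = \frac{1}{-513108 + \frac{93}{2} \left(-921\right)} = \frac{1}{-513108 - \frac{85653}{2}} = \frac{1}{- \frac{1111869}{2}} = - \frac{2}{1111869}$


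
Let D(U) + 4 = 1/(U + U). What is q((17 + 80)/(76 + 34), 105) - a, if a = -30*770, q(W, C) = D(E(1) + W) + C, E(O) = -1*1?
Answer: 301558/13 ≈ 23197.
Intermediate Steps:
E(O) = -1
D(U) = -4 + 1/(2*U) (D(U) = -4 + 1/(U + U) = -4 + 1/(2*U))
q(W, C) = -4 + C + 1/(2*(-1 + W)) (q(W, C) = (-4 + 1/(2*(-1 + W))) + C = -4 + C + 1/(2*(-1 + W)))
a = -23100
q((17 + 80)/(76 + 34), 105) - a = (½ + (-1 + (17 + 80)/(76 + 34))*(-4 + 105))/(-1 + (17 + 80)/(76 + 34)) - 1*(-23100) = (½ + (-1 + 97/110)*101)/(-1 + 97/110) + 23100 = (½ - 13/110*101)/(-13/110) + 23100 = -110*(½ - 1313/110)/13 + 23100 = -110/13*(-629/55) + 23100 = 1258/13 + 23100 = 301558/13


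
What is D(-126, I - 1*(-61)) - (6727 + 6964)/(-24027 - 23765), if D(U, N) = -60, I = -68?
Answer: -2853829/47792 ≈ -59.714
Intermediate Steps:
D(-126, I - 1*(-61)) - (6727 + 6964)/(-24027 - 23765) = -60 - (6727 + 6964)/(-24027 - 23765) = -60 - 13691/(-47792) = -60 - 13691*(-1)/47792 = -60 - 1*(-13691/47792) = -60 + 13691/47792 = -2853829/47792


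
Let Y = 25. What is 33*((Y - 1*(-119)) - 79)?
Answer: 2145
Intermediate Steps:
33*((Y - 1*(-119)) - 79) = 33*((25 - 1*(-119)) - 79) = 33*((25 + 119) - 79) = 33*(144 - 79) = 33*65 = 2145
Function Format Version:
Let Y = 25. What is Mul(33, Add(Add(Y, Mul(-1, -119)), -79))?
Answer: 2145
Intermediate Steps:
Mul(33, Add(Add(Y, Mul(-1, -119)), -79)) = Mul(33, Add(Add(25, Mul(-1, -119)), -79)) = Mul(33, Add(Add(25, 119), -79)) = Mul(33, Add(144, -79)) = Mul(33, 65) = 2145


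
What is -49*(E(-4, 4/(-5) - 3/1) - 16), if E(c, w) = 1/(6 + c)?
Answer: 1519/2 ≈ 759.50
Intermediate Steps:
-49*(E(-4, 4/(-5) - 3/1) - 16) = -49*(1/(6 - 4) - 16) = -49*(1/2 - 16) = -49*(½ - 16) = -49*(-31/2) = 1519/2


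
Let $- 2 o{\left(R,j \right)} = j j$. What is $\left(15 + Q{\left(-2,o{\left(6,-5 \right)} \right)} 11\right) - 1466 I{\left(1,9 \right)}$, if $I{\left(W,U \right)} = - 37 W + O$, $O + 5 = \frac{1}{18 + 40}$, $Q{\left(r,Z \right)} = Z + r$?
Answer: $\frac{3561329}{58} \approx 61402.0$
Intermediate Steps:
$o{\left(R,j \right)} = - \frac{j^{2}}{2}$ ($o{\left(R,j \right)} = - \frac{j j}{2} = - \frac{j^{2}}{2}$)
$O = - \frac{289}{58}$ ($O = -5 + \frac{1}{18 + 40} = -5 + \frac{1}{58} = - \frac{289}{58} \approx -4.9828$)
$I{\left(W,U \right)} = - \frac{289}{58} - 37 W$ ($I{\left(W,U \right)} = - 37 W - \frac{289}{58} = - \frac{289}{58} - 37 W$)
$\left(15 + Q{\left(-2,o{\left(6,-5 \right)} \right)} 11\right) - 1466 I{\left(1,9 \right)} = \left(15 + \left(- \frac{\left(-5\right)^{2}}{2} - 2\right) 11\right) - 1466 \left(- \frac{289}{58} - 37\right) = \left(15 + \left(\left(- \frac{1}{2}\right) 25 - 2\right) 11\right) - 1466 \left(- \frac{289}{58} - 37\right) = \left(15 + \left(- \frac{25}{2} - 2\right) 11\right) - - \frac{1784855}{29} = \left(15 - \frac{319}{2}\right) + \frac{1784855}{29} = - \frac{289}{2} + \frac{1784855}{29} = \frac{3561329}{58}$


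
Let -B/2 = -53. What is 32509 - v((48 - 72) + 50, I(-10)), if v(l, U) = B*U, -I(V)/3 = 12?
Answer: 36325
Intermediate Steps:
B = 106 (B = -2*(-53) = 106)
I(V) = -36 (I(V) = -3*12 = -36)
v(l, U) = 106*U
32509 - v((48 - 72) + 50, I(-10)) = 32509 - 106*(-36) = 32509 - 1*(-3816) = 32509 + 3816 = 36325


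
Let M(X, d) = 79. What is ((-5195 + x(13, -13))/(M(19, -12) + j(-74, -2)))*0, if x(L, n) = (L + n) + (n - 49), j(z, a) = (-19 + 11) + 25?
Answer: 0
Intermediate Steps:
j(z, a) = 17 (j(z, a) = -8 + 25 = 17)
x(L, n) = -49 + L + 2*n (x(L, n) = (L + n) + (-49 + n) = -49 + L + 2*n)
((-5195 + x(13, -13))/(M(19, -12) + j(-74, -2)))*0 = ((-5195 + (-49 + 13 + 2*(-13)))/(79 + 17))*0 = ((-5195 + (-49 + 13 - 26))/96)*0 = ((-5195 - 62)*(1/96))*0 = -5257*1/96*0 = -5257/96*0 = 0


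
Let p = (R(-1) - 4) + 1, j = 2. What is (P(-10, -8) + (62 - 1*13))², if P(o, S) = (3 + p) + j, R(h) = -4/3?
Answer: 22201/9 ≈ 2466.8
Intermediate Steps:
R(h) = -4/3 (R(h) = -4*⅓ = -4/3)
p = -13/3 (p = (-4/3 - 4) + 1 = -16/3 + 1 = -13/3 ≈ -4.3333)
P(o, S) = ⅔ (P(o, S) = (3 - 13/3) + 2 = -4/3 + 2 = ⅔)
(P(-10, -8) + (62 - 1*13))² = (⅔ + (62 - 1*13))² = (⅔ + (62 - 13))² = (⅔ + 49)² = (149/3)² = 22201/9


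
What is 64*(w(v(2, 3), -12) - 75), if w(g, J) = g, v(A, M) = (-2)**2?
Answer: -4544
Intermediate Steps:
v(A, M) = 4
64*(w(v(2, 3), -12) - 75) = 64*(4 - 75) = 64*(-71) = -4544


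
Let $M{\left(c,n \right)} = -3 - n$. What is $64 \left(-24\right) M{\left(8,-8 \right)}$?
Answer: $-7680$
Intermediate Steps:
$64 \left(-24\right) M{\left(8,-8 \right)} = 64 \left(-24\right) \left(-3 - -8\right) = - 1536 \left(-3 + 8\right) = \left(-1536\right) 5 = -7680$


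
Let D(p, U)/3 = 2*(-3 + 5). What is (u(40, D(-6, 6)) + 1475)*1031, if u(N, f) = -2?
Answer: 1518663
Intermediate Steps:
D(p, U) = 12 (D(p, U) = 3*(2*(-3 + 5)) = 3*(2*2) = 3*4 = 12)
(u(40, D(-6, 6)) + 1475)*1031 = (-2 + 1475)*1031 = 1473*1031 = 1518663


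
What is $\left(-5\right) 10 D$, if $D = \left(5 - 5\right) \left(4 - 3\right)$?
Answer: $0$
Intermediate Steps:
$D = 0$ ($D = 0 \cdot 1 = 0$)
$\left(-5\right) 10 D = \left(-5\right) 10 \cdot 0 = \left(-50\right) 0 = 0$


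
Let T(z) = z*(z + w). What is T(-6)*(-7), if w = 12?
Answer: 252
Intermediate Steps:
T(z) = z*(12 + z) (T(z) = z*(z + 12) = z*(12 + z))
T(-6)*(-7) = -6*(12 - 6)*(-7) = -6*6*(-7) = -36*(-7) = 252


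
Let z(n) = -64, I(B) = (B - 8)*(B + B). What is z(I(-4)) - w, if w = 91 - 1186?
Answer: 1031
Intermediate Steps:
I(B) = 2*B*(-8 + B) (I(B) = (-8 + B)*(2*B) = 2*B*(-8 + B))
w = -1095
z(I(-4)) - w = -64 - 1*(-1095) = -64 + 1095 = 1031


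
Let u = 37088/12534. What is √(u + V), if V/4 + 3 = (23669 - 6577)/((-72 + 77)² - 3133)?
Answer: 4*I*√567879554886/541051 ≈ 5.5712*I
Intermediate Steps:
u = 18544/6267 (u = 37088*(1/12534) = 18544/6267 ≈ 2.9590)
V = -26416/777 (V = -12 + 4*((23669 - 6577)/((-72 + 77)² - 3133)) = -12 + 4*(17092/(5² - 3133)) = -12 + 4*(17092/(25 - 3133)) = -12 + 4*(17092/(-3108)) = -12 + 4*(17092*(-1/3108)) = -12 + 4*(-4273/777) = -12 - 17092/777 = -26416/777 ≈ -33.997)
√(u + V) = √(18544/6267 - 26416/777) = √(-16793376/541051) = 4*I*√567879554886/541051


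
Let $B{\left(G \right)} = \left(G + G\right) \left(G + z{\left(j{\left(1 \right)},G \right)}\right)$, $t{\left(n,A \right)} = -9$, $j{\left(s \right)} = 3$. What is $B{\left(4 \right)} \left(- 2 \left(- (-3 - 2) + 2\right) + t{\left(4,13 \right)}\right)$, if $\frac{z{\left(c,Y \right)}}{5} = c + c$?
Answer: $-6256$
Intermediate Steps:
$z{\left(c,Y \right)} = 10 c$ ($z{\left(c,Y \right)} = 5 \left(c + c\right) = 5 \cdot 2 c = 10 c$)
$B{\left(G \right)} = 2 G \left(30 + G\right)$ ($B{\left(G \right)} = \left(G + G\right) \left(G + 10 \cdot 3\right) = 2 G \left(G + 30\right) = 2 G \left(30 + G\right)$)
$B{\left(4 \right)} \left(- 2 \left(- (-3 - 2) + 2\right) + t{\left(4,13 \right)}\right) = 2 \cdot 4 \left(30 + 4\right) \left(- 2 \left(- (-3 - 2) + 2\right) - 9\right) = 2 \cdot 4 \cdot 34 \left(- 2 \left(\left(-1\right) \left(-5\right) + 2\right) - 9\right) = 272 \left(- 2 \left(5 + 2\right) - 9\right) = 272 \left(\left(-2\right) 7 - 9\right) = 272 \left(-14 - 9\right) = 272 \left(-23\right) = -6256$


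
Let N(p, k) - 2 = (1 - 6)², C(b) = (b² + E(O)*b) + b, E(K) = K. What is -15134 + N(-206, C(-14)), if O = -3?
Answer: -15107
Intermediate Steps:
C(b) = b² - 2*b (C(b) = (b² - 3*b) + b = b² - 2*b)
N(p, k) = 27 (N(p, k) = 2 + (1 - 6)² = 2 + (-5)² = 2 + 25 = 27)
-15134 + N(-206, C(-14)) = -15134 + 27 = -15107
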